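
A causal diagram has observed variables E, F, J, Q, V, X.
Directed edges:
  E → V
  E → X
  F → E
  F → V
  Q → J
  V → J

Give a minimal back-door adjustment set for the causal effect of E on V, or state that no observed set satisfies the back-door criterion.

desc(E)\{E}={J,V,X}; candidates ⊆ {F,Q}.
size 0: {}; under {} E still reaches {F,J,V} ∋ V.
{F}: E⊥V given {F} in G with E→· removed — back-door holds.

E→V: minimal back-door set {F}.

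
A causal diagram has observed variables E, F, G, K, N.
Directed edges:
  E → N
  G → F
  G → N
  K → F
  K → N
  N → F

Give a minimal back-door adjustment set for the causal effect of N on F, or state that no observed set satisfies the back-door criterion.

N→F: minimal back-door set {G, K}.

desc(N)\{N}={F}; candidates ⊆ {E,G,K}.
size 0: {}; under {} N still reaches {E,F,G,K} ∋ F.
size 1: {E}, {G}, {K}; under {E} N still reaches {F,G,K} ∋ F.
{G,K}: N⊥F given {G,K} in G with N→· removed — back-door holds.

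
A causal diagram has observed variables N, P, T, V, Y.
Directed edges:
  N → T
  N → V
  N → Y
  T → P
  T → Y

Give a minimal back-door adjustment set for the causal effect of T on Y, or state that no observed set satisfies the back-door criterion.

desc(T)\{T}={P,Y}; candidates ⊆ {N,V}.
size 0: {}; under {} T still reaches {N,V,Y} ∋ Y.
{N}: T⊥Y given {N} in G with T→· removed — back-door holds.

T→Y: minimal back-door set {N}.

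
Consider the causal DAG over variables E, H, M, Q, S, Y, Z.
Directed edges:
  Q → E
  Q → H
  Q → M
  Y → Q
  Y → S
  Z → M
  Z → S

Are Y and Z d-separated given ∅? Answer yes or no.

Yes — Y ⊥ Z | ∅.

Bayes-Ball from Y | ∅ reaches {E,H,M,Q,S}.
Z ∉ reach(Y|∅) ⇒ Y ⊥ Z | ∅.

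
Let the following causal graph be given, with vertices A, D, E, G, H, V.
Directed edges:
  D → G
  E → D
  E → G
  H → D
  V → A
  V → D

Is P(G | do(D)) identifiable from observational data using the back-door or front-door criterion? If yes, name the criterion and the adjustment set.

desc(D)\{D}={G}; candidates ⊆ {A,E,H,V}.
size 0: {}; under {} D still reaches {A,E,G,H,V} ∋ G.
{E}: D⊥G given {E} in G with D→· removed — back-door holds.
P(G|do(D)) = Σ_{E} P(G|D,E)·P(E).

P(G|do(D)): backdoor, adjust for {E}.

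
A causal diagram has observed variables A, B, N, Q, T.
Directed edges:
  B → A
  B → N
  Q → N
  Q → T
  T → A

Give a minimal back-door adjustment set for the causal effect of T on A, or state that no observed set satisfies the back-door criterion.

desc(T)\{T}={A}; candidates ⊆ {B,N,Q}.
∅: T⊥A given ∅ in G with T→· removed — back-door holds.

T→A: minimal back-door set ∅.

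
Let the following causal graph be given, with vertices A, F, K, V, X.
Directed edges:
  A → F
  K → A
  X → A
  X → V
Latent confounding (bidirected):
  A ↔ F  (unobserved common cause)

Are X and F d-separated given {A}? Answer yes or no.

No — X and F are d-connected given {A}.

Bayes-Ball from X | {A} reaches {F,K,V}.
F ∈ reach(X|{A}) ⇒ X ⊥̸ F | {A}.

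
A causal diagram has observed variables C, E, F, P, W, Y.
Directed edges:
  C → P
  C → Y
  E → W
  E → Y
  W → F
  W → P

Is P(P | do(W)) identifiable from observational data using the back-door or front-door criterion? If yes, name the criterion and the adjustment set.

desc(W)\{W}={F,P}; candidates ⊆ {C,E,Y}.
∅: W⊥P given ∅ in G with W→· removed — back-door holds.
P(P|do(W)) = P(P|W) — no adjustment needed.

P(P|do(W)): backdoor, adjust for ∅.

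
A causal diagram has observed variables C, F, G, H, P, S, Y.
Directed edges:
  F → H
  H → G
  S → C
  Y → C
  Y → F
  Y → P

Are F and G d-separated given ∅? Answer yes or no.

No — F and G are d-connected given ∅.

Bayes-Ball from F | ∅ reaches {C,G,H,P,Y}.
G ∈ reach(F|∅) ⇒ F ⊥̸ G | ∅.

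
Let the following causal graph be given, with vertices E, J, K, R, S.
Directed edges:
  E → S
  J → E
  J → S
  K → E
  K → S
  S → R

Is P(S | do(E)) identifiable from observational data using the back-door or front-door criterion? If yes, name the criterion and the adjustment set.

desc(E)\{E}={R,S}; candidates ⊆ {J,K}.
size 0: {}; under {} E still reaches {J,K,R,S} ∋ S.
size 1: {J}, {K}; under {J} E still reaches {K,R,S} ∋ S.
{J,K}: E⊥S given {J,K} in G with E→· removed — back-door holds.
P(S|do(E)) = Σ_{J,K} P(S|E,J,K)·P(J,K).

P(S|do(E)): backdoor, adjust for {J, K}.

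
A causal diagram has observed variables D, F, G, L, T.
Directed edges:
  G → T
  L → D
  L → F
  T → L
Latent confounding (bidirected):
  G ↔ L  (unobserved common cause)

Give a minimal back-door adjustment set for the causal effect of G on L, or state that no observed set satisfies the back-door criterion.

G→L: no observed back-door set.

desc(G)\{G}={D,F,L,T}; candidates ⊆ {—}.
G↔L: latent back-door arc(s) into G.
size 0: {}; under {} G still reaches {D,F,L} ∋ L.
G↔L cannot be blocked by any observed set — no back-door set.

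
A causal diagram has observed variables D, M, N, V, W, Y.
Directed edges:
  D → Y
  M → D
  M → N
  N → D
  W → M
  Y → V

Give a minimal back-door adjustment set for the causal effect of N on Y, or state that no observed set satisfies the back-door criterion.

desc(N)\{N}={D,V,Y}; candidates ⊆ {M,W}.
size 0: {}; under {} N still reaches {D,M,V,W,Y} ∋ Y.
{M}: N⊥Y given {M} in G with N→· removed — back-door holds.

N→Y: minimal back-door set {M}.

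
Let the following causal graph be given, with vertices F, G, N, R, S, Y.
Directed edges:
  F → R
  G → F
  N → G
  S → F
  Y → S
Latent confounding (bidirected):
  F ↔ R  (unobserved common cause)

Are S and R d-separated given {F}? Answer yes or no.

Bayes-Ball from S | {F} reaches {G,N,R,Y}.
R ∈ reach(S|{F}) ⇒ S ⊥̸ R | {F}.

No — S and R are d-connected given {F}.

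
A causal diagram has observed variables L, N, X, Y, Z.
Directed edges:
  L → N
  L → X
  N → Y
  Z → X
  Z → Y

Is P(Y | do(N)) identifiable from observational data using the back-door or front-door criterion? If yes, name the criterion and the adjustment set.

P(Y|do(N)): backdoor, adjust for ∅.

desc(N)\{N}={Y}; candidates ⊆ {L,X,Z}.
∅: N⊥Y given ∅ in G with N→· removed — back-door holds.
P(Y|do(N)) = P(Y|N) — no adjustment needed.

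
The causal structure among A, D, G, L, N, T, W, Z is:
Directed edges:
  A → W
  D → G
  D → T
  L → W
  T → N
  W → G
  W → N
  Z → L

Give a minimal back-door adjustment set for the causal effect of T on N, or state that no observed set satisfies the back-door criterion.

desc(T)\{T}={N}; candidates ⊆ {A,D,G,L,W,Z}.
∅: T⊥N given ∅ in G with T→· removed — back-door holds.

T→N: minimal back-door set ∅.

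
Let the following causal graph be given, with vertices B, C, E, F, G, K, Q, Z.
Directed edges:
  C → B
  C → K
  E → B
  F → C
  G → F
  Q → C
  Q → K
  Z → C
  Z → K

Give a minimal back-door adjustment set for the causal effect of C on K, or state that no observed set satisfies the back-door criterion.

C→K: minimal back-door set {Q, Z}.

desc(C)\{C}={B,K}; candidates ⊆ {E,F,G,Q,Z}.
size 0: {}; under {} C still reaches {F,G,K,Q,Z} ∋ K.
size 1: {E}, {F}, {G} …(+2); under {E} C still reaches {F,G,K,Q,Z} ∋ K.
{Q,Z}: C⊥K given {Q,Z} in G with C→· removed — back-door holds.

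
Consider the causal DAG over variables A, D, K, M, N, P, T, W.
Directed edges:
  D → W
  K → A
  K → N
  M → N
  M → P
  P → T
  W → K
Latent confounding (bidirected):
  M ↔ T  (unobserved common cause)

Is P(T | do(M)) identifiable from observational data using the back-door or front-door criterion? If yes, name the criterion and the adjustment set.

P(T|do(M)): frontdoor, adjust for {P}.

desc(M)\{M}={N,P,T}; candidates ⊆ {A,D,K,W}.
M↔T: latent back-door arc(s) into M.
size 0: {}; under {} M still reaches {T} ∋ T.
size 1: {A}, {D}, {K} …(+1); under {A} M still reaches {T} ∋ T.
size 2: {A,D}, {A,K}, {A,W} …(+3); under {A,D} M still reaches {T} ∋ T.
M↔T cannot be blocked by any observed set — no back-door set.
{P}: (i) intercepts every directed M→T path; (ii) no back-door M→{P}; (iii) {M} blocks every back-door {P}→T. Front-door holds.
P(T|do(M)) = Σ_{P} P(P|M) Σ_{M'} P(T|P,M')P(M').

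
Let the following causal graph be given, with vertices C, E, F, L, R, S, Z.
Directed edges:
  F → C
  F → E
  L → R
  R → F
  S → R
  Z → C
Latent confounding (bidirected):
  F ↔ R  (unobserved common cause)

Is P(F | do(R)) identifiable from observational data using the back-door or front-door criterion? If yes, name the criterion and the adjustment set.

desc(R)\{R}={C,E,F}; candidates ⊆ {L,S,Z}.
R↔F: latent back-door arc(s) into R.
size 0: {}; under {} R still reaches {C,E,F,L,S} ∋ F.
size 1: {L}, {S}, {Z}; under {L} R still reaches {C,E,F,S} ∋ F.
size 2: {L,S}, {L,Z}, {S,Z}; under {L,S} R still reaches {C,E,F} ∋ F.
R↔F cannot be blocked by any observed set — no back-door set.
No mediator lies on a directed R→…→F path.
Neither criterion identifies P(F|do(R)) in this graph.

P(F|do(R)): not identifiable (no BD/FD set).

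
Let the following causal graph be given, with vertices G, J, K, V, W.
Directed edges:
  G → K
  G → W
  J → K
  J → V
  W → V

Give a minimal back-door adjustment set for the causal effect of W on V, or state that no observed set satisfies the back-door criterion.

desc(W)\{W}={V}; candidates ⊆ {G,J,K}.
∅: W⊥V given ∅ in G with W→· removed — back-door holds.

W→V: minimal back-door set ∅.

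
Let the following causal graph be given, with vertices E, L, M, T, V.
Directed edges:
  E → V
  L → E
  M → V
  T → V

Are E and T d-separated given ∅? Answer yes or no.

Bayes-Ball from E | ∅ reaches {L,V}.
T ∉ reach(E|∅) ⇒ E ⊥ T | ∅.

Yes — E ⊥ T | ∅.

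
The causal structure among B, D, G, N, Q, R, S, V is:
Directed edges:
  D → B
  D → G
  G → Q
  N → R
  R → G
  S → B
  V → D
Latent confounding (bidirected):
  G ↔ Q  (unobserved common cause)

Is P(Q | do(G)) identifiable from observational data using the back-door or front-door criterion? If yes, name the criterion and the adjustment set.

desc(G)\{G}={Q}; candidates ⊆ {B,D,N,R,S,V}.
G↔Q: latent back-door arc(s) into G.
size 0: {}; under {} G still reaches {B,D,N,Q,R,V} ∋ Q.
size 1: {B}, {D}, {N} …(+3); under {B} G still reaches {D,N,Q,R,S,V} ∋ Q.
size 2: {B,D}, {B,N}, {B,R} …(+12); under {B,D} G still reaches {N,Q,R} ∋ Q.
G↔Q cannot be blocked by any observed set — no back-door set.
No mediator lies on a directed G→…→Q path.
Neither criterion identifies P(Q|do(G)) in this graph.

P(Q|do(G)): not identifiable (no BD/FD set).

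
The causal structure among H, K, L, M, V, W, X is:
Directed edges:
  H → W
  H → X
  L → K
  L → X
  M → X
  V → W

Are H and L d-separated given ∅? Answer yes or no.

Yes — H ⊥ L | ∅.

Bayes-Ball from H | ∅ reaches {W,X}.
L ∉ reach(H|∅) ⇒ H ⊥ L | ∅.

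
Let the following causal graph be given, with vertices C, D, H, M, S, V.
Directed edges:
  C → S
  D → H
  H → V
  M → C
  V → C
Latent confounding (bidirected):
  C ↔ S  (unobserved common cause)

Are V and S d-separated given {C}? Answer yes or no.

Bayes-Ball from V | {C} reaches {D,H,M,S}.
S ∈ reach(V|{C}) ⇒ V ⊥̸ S | {C}.

No — V and S are d-connected given {C}.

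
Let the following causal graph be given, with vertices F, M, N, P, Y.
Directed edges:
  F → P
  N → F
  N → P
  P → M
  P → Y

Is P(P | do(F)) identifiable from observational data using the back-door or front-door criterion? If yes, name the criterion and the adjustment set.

desc(F)\{F}={M,P,Y}; candidates ⊆ {N}.
size 0: {}; under {} F still reaches {M,N,P,Y} ∋ P.
{N}: F⊥P given {N} in G with F→· removed — back-door holds.
P(P|do(F)) = Σ_{N} P(P|F,N)·P(N).

P(P|do(F)): backdoor, adjust for {N}.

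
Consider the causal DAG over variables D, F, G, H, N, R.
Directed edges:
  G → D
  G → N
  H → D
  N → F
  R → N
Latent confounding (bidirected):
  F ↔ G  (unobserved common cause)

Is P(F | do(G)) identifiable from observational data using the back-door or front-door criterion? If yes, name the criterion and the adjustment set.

desc(G)\{G}={D,F,N}; candidates ⊆ {H,R}.
G↔F: latent back-door arc(s) into G.
size 0: {}; under {} G still reaches {F} ∋ F.
size 1: {H}, {R}; under {H} G still reaches {F} ∋ F.
size 2: {H,R}; under {H,R} G still reaches {F} ∋ F.
G↔F cannot be blocked by any observed set — no back-door set.
{N}: (i) intercepts every directed G→F path; (ii) no back-door G→{N}; (iii) {G} blocks every back-door {N}→F. Front-door holds.
P(F|do(G)) = Σ_{N} P(N|G) Σ_{G'} P(F|N,G')P(G').

P(F|do(G)): frontdoor, adjust for {N}.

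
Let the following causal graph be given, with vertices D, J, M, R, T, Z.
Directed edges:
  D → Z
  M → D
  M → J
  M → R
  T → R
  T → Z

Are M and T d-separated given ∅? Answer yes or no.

Yes — M ⊥ T | ∅.

Bayes-Ball from M | ∅ reaches {D,J,R,Z}.
T ∉ reach(M|∅) ⇒ M ⊥ T | ∅.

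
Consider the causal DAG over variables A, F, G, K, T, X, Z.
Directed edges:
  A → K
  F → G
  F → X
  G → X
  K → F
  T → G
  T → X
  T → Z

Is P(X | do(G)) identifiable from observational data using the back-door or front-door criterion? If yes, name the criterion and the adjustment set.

desc(G)\{G}={X}; candidates ⊆ {A,F,K,T,Z}.
size 0: {}; under {} G still reaches {A,F,K,T,X,Z} ∋ X.
size 1: {A}, {F}, {K} …(+2); under {A} G still reaches {F,K,T,X,Z} ∋ X.
{F,T}: G⊥X given {F,T} in G with G→· removed — back-door holds.
P(X|do(G)) = Σ_{F,T} P(X|G,F,T)·P(F,T).

P(X|do(G)): backdoor, adjust for {F, T}.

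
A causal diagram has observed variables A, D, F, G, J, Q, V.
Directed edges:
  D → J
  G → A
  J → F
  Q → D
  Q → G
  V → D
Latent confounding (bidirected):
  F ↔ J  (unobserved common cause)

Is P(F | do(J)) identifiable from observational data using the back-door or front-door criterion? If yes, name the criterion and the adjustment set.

desc(J)\{J}={F}; candidates ⊆ {A,D,G,Q,V}.
J↔F: latent back-door arc(s) into J.
size 0: {}; under {} J still reaches {A,D,F,G,Q,V} ∋ F.
size 1: {A}, {D}, {G} …(+2); under {A} J still reaches {D,F,G,Q,V} ∋ F.
size 2: {A,D}, {A,G}, {A,Q} …(+7); under {A,D} J still reaches {F} ∋ F.
J↔F cannot be blocked by any observed set — no back-door set.
No mediator lies on a directed J→…→F path.
Neither criterion identifies P(F|do(J)) in this graph.

P(F|do(J)): not identifiable (no BD/FD set).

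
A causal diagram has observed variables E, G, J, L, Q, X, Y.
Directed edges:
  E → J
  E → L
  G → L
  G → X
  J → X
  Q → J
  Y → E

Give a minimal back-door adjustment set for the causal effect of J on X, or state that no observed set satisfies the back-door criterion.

J→X: minimal back-door set ∅.

desc(J)\{J}={X}; candidates ⊆ {E,G,L,Q,Y}.
∅: J⊥X given ∅ in G with J→· removed — back-door holds.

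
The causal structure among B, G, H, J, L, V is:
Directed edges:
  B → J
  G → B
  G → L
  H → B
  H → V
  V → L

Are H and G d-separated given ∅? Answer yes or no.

Yes — H ⊥ G | ∅.

Bayes-Ball from H | ∅ reaches {B,J,L,V}.
G ∉ reach(H|∅) ⇒ H ⊥ G | ∅.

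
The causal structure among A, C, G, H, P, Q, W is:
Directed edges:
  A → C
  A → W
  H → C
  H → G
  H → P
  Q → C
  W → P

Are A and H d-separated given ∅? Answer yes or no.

Bayes-Ball from A | ∅ reaches {C,P,W}.
H ∉ reach(A|∅) ⇒ A ⊥ H | ∅.

Yes — A ⊥ H | ∅.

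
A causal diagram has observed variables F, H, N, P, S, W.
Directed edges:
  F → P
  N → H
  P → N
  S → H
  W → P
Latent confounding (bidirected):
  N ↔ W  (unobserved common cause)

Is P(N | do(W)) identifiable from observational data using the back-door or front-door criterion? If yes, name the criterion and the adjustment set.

desc(W)\{W}={H,N,P}; candidates ⊆ {F,S}.
W↔N: latent back-door arc(s) into W.
size 0: {}; under {} W still reaches {H,N} ∋ N.
size 1: {F}, {S}; under {F} W still reaches {H,N} ∋ N.
size 2: {F,S}; under {F,S} W still reaches {H,N} ∋ N.
W↔N cannot be blocked by any observed set — no back-door set.
{P}: (i) intercepts every directed W→N path; (ii) no back-door W→{P}; (iii) {W} blocks every back-door {P}→N. Front-door holds.
P(N|do(W)) = Σ_{P} P(P|W) Σ_{W'} P(N|P,W')P(W').

P(N|do(W)): frontdoor, adjust for {P}.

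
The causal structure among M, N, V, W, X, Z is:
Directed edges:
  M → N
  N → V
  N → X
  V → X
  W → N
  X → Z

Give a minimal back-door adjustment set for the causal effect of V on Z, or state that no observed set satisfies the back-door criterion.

V→Z: minimal back-door set {N}.

desc(V)\{V}={X,Z}; candidates ⊆ {M,N,W}.
size 0: {}; under {} V still reaches {M,N,W,X,Z} ∋ Z.
{N}: V⊥Z given {N} in G with V→· removed — back-door holds.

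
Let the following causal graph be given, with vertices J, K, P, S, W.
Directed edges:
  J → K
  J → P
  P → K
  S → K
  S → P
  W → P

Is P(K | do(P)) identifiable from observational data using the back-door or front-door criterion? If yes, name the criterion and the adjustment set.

P(K|do(P)): backdoor, adjust for {J, S}.

desc(P)\{P}={K}; candidates ⊆ {J,S,W}.
size 0: {}; under {} P still reaches {J,K,S,W} ∋ K.
size 1: {J}, {S}, {W}; under {J} P still reaches {K,S,W} ∋ K.
{J,S}: P⊥K given {J,S} in G with P→· removed — back-door holds.
P(K|do(P)) = Σ_{J,S} P(K|P,J,S)·P(J,S).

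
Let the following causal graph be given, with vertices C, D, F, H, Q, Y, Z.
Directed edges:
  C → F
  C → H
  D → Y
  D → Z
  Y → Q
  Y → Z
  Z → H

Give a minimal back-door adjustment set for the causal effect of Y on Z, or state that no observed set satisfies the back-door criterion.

Y→Z: minimal back-door set {D}.

desc(Y)\{Y}={H,Q,Z}; candidates ⊆ {C,D,F}.
size 0: {}; under {} Y still reaches {D,H,Z} ∋ Z.
{D}: Y⊥Z given {D} in G with Y→· removed — back-door holds.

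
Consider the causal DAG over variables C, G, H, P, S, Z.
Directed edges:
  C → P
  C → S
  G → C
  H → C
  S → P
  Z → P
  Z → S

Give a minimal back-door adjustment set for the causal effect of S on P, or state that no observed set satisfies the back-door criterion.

desc(S)\{S}={P}; candidates ⊆ {C,G,H,Z}.
size 0: {}; under {} S still reaches {C,G,H,P,Z} ∋ P.
size 1: {C}, {G}, {H} …(+1); under {C} S still reaches {P,Z} ∋ P.
{C,Z}: S⊥P given {C,Z} in G with S→· removed — back-door holds.

S→P: minimal back-door set {C, Z}.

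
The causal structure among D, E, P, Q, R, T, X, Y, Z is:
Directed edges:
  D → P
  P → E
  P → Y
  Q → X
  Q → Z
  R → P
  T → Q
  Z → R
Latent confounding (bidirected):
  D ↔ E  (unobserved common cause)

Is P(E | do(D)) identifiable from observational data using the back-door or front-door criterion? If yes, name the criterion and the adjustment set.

P(E|do(D)): frontdoor, adjust for {P}.

desc(D)\{D}={E,P,Y}; candidates ⊆ {Q,R,T,X,Z}.
D↔E: latent back-door arc(s) into D.
size 0: {}; under {} D still reaches {E} ∋ E.
size 1: {Q}, {R}, {T} …(+2); under {Q} D still reaches {E} ∋ E.
size 2: {Q,R}, {Q,T}, {Q,X} …(+7); under {Q,R} D still reaches {E} ∋ E.
D↔E cannot be blocked by any observed set — no back-door set.
{P}: (i) intercepts every directed D→E path; (ii) no back-door D→{P}; (iii) {D} blocks every back-door {P}→E. Front-door holds.
P(E|do(D)) = Σ_{P} P(P|D) Σ_{D'} P(E|P,D')P(D').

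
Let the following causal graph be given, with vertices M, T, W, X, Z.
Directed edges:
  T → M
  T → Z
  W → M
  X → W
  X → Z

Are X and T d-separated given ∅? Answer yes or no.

Bayes-Ball from X | ∅ reaches {M,W,Z}.
T ∉ reach(X|∅) ⇒ X ⊥ T | ∅.

Yes — X ⊥ T | ∅.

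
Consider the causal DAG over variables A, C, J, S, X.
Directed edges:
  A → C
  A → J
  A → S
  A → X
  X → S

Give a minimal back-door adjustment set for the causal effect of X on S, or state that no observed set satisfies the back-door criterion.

desc(X)\{X}={S}; candidates ⊆ {A,C,J}.
size 0: {}; under {} X still reaches {A,C,J,S} ∋ S.
{A}: X⊥S given {A} in G with X→· removed — back-door holds.

X→S: minimal back-door set {A}.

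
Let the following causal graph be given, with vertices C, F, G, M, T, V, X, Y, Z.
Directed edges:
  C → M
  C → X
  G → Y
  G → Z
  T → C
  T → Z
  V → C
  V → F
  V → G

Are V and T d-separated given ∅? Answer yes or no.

Yes — V ⊥ T | ∅.

Bayes-Ball from V | ∅ reaches {C,F,G,M,X,Y,Z}.
T ∉ reach(V|∅) ⇒ V ⊥ T | ∅.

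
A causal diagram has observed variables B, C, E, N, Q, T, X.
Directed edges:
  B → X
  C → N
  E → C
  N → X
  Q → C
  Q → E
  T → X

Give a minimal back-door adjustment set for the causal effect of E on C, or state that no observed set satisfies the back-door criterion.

desc(E)\{E}={C,N,X}; candidates ⊆ {B,Q,T}.
size 0: {}; under {} E still reaches {C,N,Q,X} ∋ C.
{Q}: E⊥C given {Q} in G with E→· removed — back-door holds.

E→C: minimal back-door set {Q}.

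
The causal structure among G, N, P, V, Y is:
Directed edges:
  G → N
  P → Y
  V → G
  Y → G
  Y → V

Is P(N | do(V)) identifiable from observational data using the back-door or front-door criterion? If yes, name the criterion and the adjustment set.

P(N|do(V)): backdoor, adjust for {Y}.

desc(V)\{V}={G,N}; candidates ⊆ {P,Y}.
size 0: {}; under {} V still reaches {G,N,P,Y} ∋ N.
{Y}: V⊥N given {Y} in G with V→· removed — back-door holds.
P(N|do(V)) = Σ_{Y} P(N|V,Y)·P(Y).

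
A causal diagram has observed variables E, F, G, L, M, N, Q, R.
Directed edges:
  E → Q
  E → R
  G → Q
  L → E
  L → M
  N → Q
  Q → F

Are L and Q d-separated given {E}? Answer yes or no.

Yes — L ⊥ Q | {E}.

Bayes-Ball from L | {E} reaches {M}.
Q ∉ reach(L|{E}) ⇒ L ⊥ Q | {E}.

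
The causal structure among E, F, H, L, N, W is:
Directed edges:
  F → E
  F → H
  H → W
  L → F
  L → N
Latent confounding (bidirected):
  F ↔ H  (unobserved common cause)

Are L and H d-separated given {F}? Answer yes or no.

Bayes-Ball from L | {F} reaches {H,N,W}.
H ∈ reach(L|{F}) ⇒ L ⊥̸ H | {F}.

No — L and H are d-connected given {F}.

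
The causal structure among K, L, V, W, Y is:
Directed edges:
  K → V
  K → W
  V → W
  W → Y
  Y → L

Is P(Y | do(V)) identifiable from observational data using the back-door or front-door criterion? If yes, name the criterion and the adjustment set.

P(Y|do(V)): backdoor, adjust for {K}.

desc(V)\{V}={L,W,Y}; candidates ⊆ {K}.
size 0: {}; under {} V still reaches {K,L,W,Y} ∋ Y.
{K}: V⊥Y given {K} in G with V→· removed — back-door holds.
P(Y|do(V)) = Σ_{K} P(Y|V,K)·P(K).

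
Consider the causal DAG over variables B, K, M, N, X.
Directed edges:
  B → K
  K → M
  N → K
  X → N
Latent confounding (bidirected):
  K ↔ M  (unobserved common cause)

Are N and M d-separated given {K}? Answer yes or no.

Bayes-Ball from N | {K} reaches {B,M,X}.
M ∈ reach(N|{K}) ⇒ N ⊥̸ M | {K}.

No — N and M are d-connected given {K}.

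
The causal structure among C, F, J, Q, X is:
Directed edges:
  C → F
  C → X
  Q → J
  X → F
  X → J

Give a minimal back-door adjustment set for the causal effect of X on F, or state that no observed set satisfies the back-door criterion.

X→F: minimal back-door set {C}.

desc(X)\{X}={F,J}; candidates ⊆ {C,Q}.
size 0: {}; under {} X still reaches {C,F} ∋ F.
{C}: X⊥F given {C} in G with X→· removed — back-door holds.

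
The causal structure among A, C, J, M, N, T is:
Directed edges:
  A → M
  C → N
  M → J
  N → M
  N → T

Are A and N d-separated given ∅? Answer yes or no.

Bayes-Ball from A | ∅ reaches {J,M}.
N ∉ reach(A|∅) ⇒ A ⊥ N | ∅.

Yes — A ⊥ N | ∅.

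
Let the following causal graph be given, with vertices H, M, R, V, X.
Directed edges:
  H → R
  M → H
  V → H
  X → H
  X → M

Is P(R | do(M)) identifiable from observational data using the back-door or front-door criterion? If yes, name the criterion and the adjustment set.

desc(M)\{M}={H,R}; candidates ⊆ {V,X}.
size 0: {}; under {} M still reaches {H,R,X} ∋ R.
{X}: M⊥R given {X} in G with M→· removed — back-door holds.
P(R|do(M)) = Σ_{X} P(R|M,X)·P(X).

P(R|do(M)): backdoor, adjust for {X}.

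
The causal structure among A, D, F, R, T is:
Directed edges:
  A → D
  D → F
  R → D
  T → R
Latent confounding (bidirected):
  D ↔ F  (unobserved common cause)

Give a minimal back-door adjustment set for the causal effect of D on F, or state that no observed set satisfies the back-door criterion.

desc(D)\{D}={F}; candidates ⊆ {A,R,T}.
D↔F: latent back-door arc(s) into D.
size 0: {}; under {} D still reaches {A,F,R,T} ∋ F.
size 1: {A}, {R}, {T}; under {A} D still reaches {F,R,T} ∋ F.
size 2: {A,R}, {A,T}, {R,T}; under {A,R} D still reaches {F} ∋ F.
D↔F cannot be blocked by any observed set — no back-door set.

D→F: no observed back-door set.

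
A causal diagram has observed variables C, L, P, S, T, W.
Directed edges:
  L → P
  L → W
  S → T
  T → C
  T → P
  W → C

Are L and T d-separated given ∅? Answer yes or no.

Bayes-Ball from L | ∅ reaches {C,P,W}.
T ∉ reach(L|∅) ⇒ L ⊥ T | ∅.

Yes — L ⊥ T | ∅.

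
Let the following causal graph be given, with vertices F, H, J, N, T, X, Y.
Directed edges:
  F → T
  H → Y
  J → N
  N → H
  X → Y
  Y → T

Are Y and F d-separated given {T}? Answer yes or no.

No — Y and F are d-connected given {T}.

Bayes-Ball from Y | {T} reaches {F,H,J,N,X}.
F ∈ reach(Y|{T}) ⇒ Y ⊥̸ F | {T}.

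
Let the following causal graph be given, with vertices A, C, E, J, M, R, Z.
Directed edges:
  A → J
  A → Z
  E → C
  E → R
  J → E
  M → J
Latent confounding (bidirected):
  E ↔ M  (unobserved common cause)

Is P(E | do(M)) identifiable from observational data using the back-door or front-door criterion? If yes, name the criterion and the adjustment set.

P(E|do(M)): frontdoor, adjust for {J}.

desc(M)\{M}={C,E,J,R}; candidates ⊆ {A,Z}.
M↔E: latent back-door arc(s) into M.
size 0: {}; under {} M still reaches {C,E,R} ∋ E.
size 1: {A}, {Z}; under {A} M still reaches {C,E,R} ∋ E.
size 2: {A,Z}; under {A,Z} M still reaches {C,E,R} ∋ E.
M↔E cannot be blocked by any observed set — no back-door set.
{J}: (i) intercepts every directed M→E path; (ii) no back-door M→{J}; (iii) {M} blocks every back-door {J}→E. Front-door holds.
P(E|do(M)) = Σ_{J} P(J|M) Σ_{M'} P(E|J,M')P(M').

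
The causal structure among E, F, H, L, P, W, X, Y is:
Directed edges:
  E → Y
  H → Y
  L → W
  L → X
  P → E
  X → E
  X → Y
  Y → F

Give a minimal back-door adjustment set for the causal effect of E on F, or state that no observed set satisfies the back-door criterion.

E→F: minimal back-door set {X}.

desc(E)\{E}={F,Y}; candidates ⊆ {H,L,P,W,X}.
size 0: {}; under {} E still reaches {F,L,P,W,X,Y} ∋ F.
{X}: E⊥F given {X} in G with E→· removed — back-door holds.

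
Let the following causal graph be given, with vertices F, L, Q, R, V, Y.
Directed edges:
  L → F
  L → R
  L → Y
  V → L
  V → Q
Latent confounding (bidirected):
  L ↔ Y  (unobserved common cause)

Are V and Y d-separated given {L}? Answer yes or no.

Bayes-Ball from V | {L} reaches {Q,Y}.
Y ∈ reach(V|{L}) ⇒ V ⊥̸ Y | {L}.

No — V and Y are d-connected given {L}.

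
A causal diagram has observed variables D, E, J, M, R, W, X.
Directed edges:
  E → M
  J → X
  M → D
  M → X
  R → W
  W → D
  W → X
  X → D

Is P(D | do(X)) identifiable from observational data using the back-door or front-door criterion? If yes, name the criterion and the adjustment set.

P(D|do(X)): backdoor, adjust for {M, W}.

desc(X)\{X}={D}; candidates ⊆ {E,J,M,R,W}.
size 0: {}; under {} X still reaches {D,E,J,M,R,W} ∋ D.
size 1: {E}, {J}, {M} …(+2); under {E} X still reaches {D,J,M,R,W} ∋ D.
{M,W}: X⊥D given {M,W} in G with X→· removed — back-door holds.
P(D|do(X)) = Σ_{M,W} P(D|X,M,W)·P(M,W).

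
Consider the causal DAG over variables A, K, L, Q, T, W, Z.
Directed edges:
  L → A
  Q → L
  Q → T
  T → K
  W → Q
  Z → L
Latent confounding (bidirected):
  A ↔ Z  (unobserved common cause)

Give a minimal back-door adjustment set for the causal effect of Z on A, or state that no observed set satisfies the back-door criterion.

Z→A: no observed back-door set.

desc(Z)\{Z}={A,L}; candidates ⊆ {K,Q,T,W}.
Z↔A: latent back-door arc(s) into Z.
size 0: {}; under {} Z still reaches {A} ∋ A.
size 1: {K}, {Q}, {T} …(+1); under {K} Z still reaches {A} ∋ A.
size 2: {K,Q}, {K,T}, {K,W} …(+3); under {K,Q} Z still reaches {A} ∋ A.
Z↔A cannot be blocked by any observed set — no back-door set.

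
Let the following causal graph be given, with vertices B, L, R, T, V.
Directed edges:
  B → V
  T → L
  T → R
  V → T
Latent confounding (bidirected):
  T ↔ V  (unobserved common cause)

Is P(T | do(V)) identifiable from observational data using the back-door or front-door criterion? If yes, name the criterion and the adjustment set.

desc(V)\{V}={L,R,T}; candidates ⊆ {B}.
V↔T: latent back-door arc(s) into V.
size 0: {}; under {} V still reaches {B,L,R,T} ∋ T.
size 1: {B}; under {B} V still reaches {L,R,T} ∋ T.
V↔T cannot be blocked by any observed set — no back-door set.
No mediator lies on a directed V→…→T path.
Neither criterion identifies P(T|do(V)) in this graph.

P(T|do(V)): not identifiable (no BD/FD set).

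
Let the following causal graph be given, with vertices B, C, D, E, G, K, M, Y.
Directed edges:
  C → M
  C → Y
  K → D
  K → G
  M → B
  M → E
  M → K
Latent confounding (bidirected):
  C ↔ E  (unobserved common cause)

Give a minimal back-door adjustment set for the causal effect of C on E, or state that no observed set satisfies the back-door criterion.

C→E: no observed back-door set.

desc(C)\{C}={B,D,E,G,K,M,Y}; candidates ⊆ {—}.
C↔E: latent back-door arc(s) into C.
size 0: {}; under {} C still reaches {E} ∋ E.
C↔E cannot be blocked by any observed set — no back-door set.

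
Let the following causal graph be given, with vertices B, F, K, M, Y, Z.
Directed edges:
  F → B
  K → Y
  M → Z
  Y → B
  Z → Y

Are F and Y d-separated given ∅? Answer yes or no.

Bayes-Ball from F | ∅ reaches {B}.
Y ∉ reach(F|∅) ⇒ F ⊥ Y | ∅.

Yes — F ⊥ Y | ∅.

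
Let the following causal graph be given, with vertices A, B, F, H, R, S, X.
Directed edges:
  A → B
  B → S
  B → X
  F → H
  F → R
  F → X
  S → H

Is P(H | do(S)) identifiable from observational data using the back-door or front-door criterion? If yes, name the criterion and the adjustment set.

desc(S)\{S}={H}; candidates ⊆ {A,B,F,R,X}.
∅: S⊥H given ∅ in G with S→· removed — back-door holds.
P(H|do(S)) = P(H|S) — no adjustment needed.

P(H|do(S)): backdoor, adjust for ∅.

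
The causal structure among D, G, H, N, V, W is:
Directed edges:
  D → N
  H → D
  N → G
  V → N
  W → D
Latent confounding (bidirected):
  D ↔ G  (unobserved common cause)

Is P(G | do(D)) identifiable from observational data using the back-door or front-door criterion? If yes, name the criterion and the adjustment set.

desc(D)\{D}={G,N}; candidates ⊆ {H,V,W}.
D↔G: latent back-door arc(s) into D.
size 0: {}; under {} D still reaches {G,H,W} ∋ G.
size 1: {H}, {V}, {W}; under {H} D still reaches {G,W} ∋ G.
size 2: {H,V}, {H,W}, {V,W}; under {H,V} D still reaches {G,W} ∋ G.
D↔G cannot be blocked by any observed set — no back-door set.
{N}: (i) intercepts every directed D→G path; (ii) no back-door D→{N}; (iii) {D} blocks every back-door {N}→G. Front-door holds.
P(G|do(D)) = Σ_{N} P(N|D) Σ_{D'} P(G|N,D')P(D').

P(G|do(D)): frontdoor, adjust for {N}.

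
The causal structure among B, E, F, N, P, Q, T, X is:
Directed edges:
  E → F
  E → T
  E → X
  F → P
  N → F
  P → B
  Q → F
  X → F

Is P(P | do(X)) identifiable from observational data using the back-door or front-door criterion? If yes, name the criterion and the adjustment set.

desc(X)\{X}={B,F,P}; candidates ⊆ {E,N,Q,T}.
size 0: {}; under {} X still reaches {B,E,F,P,T} ∋ P.
{E}: X⊥P given {E} in G with X→· removed — back-door holds.
P(P|do(X)) = Σ_{E} P(P|X,E)·P(E).

P(P|do(X)): backdoor, adjust for {E}.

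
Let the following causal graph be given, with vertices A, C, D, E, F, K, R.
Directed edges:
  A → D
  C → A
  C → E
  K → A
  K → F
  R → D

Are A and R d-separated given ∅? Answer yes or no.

Yes — A ⊥ R | ∅.

Bayes-Ball from A | ∅ reaches {C,D,E,F,K}.
R ∉ reach(A|∅) ⇒ A ⊥ R | ∅.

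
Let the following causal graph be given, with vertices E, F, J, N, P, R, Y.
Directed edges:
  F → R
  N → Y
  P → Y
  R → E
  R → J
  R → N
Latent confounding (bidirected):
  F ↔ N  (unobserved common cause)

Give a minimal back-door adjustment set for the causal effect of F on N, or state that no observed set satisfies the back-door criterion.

desc(F)\{F}={E,J,N,R,Y}; candidates ⊆ {P}.
F↔N: latent back-door arc(s) into F.
size 0: {}; under {} F still reaches {N,Y} ∋ N.
size 1: {P}; under {P} F still reaches {N,Y} ∋ N.
F↔N cannot be blocked by any observed set — no back-door set.

F→N: no observed back-door set.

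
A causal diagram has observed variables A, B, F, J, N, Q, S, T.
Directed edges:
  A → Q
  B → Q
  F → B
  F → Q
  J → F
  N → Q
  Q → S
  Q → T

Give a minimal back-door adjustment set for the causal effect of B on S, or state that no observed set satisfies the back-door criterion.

desc(B)\{B}={Q,S,T}; candidates ⊆ {A,F,J,N}.
size 0: {}; under {} B still reaches {F,J,Q,S,T} ∋ S.
{F}: B⊥S given {F} in G with B→· removed — back-door holds.

B→S: minimal back-door set {F}.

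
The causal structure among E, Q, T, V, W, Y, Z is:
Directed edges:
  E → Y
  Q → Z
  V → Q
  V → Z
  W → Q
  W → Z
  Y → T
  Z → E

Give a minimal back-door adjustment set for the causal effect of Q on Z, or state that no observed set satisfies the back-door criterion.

Q→Z: minimal back-door set {V, W}.

desc(Q)\{Q}={E,T,Y,Z}; candidates ⊆ {V,W}.
size 0: {}; under {} Q still reaches {E,T,V,W,Y,Z} ∋ Z.
size 1: {V}, {W}; under {V} Q still reaches {E,T,W,Y,Z} ∋ Z.
{V,W}: Q⊥Z given {V,W} in G with Q→· removed — back-door holds.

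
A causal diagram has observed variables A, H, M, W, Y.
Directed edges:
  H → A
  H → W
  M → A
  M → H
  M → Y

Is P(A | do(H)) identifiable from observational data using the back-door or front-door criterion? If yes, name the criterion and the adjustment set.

desc(H)\{H}={A,W}; candidates ⊆ {M,Y}.
size 0: {}; under {} H still reaches {A,M,Y} ∋ A.
{M}: H⊥A given {M} in G with H→· removed — back-door holds.
P(A|do(H)) = Σ_{M} P(A|H,M)·P(M).

P(A|do(H)): backdoor, adjust for {M}.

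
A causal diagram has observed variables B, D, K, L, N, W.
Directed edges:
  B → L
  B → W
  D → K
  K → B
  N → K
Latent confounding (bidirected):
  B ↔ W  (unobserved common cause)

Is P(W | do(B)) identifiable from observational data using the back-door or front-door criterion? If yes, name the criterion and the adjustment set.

desc(B)\{B}={L,W}; candidates ⊆ {D,K,N}.
B↔W: latent back-door arc(s) into B.
size 0: {}; under {} B still reaches {D,K,N,W} ∋ W.
size 1: {D}, {K}, {N}; under {D} B still reaches {K,N,W} ∋ W.
size 2: {D,K}, {D,N}, {K,N}; under {D,K} B still reaches {W} ∋ W.
B↔W cannot be blocked by any observed set — no back-door set.
No mediator lies on a directed B→…→W path.
Neither criterion identifies P(W|do(B)) in this graph.

P(W|do(B)): not identifiable (no BD/FD set).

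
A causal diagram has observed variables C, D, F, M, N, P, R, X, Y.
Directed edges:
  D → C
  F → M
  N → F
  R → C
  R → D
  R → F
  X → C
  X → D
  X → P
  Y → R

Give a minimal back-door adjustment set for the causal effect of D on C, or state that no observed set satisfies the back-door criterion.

D→C: minimal back-door set {R, X}.

desc(D)\{D}={C}; candidates ⊆ {F,M,N,P,R,X,Y}.
size 0: {}; under {} D still reaches {C,F,M,P,R,X,Y} ∋ C.
size 1: {F}, {M}, {N} …(+4); under {F} D still reaches {C,N,P,R,X,Y} ∋ C.
{R,X}: D⊥C given {R,X} in G with D→· removed — back-door holds.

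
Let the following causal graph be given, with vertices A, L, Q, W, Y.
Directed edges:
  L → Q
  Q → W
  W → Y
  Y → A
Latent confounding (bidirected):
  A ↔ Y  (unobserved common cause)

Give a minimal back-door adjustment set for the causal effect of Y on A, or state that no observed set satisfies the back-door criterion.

Y→A: no observed back-door set.

desc(Y)\{Y}={A}; candidates ⊆ {L,Q,W}.
Y↔A: latent back-door arc(s) into Y.
size 0: {}; under {} Y still reaches {A,L,Q,W} ∋ A.
size 1: {L}, {Q}, {W}; under {L} Y still reaches {A,Q,W} ∋ A.
size 2: {L,Q}, {L,W}, {Q,W}; under {L,Q} Y still reaches {A,W} ∋ A.
Y↔A cannot be blocked by any observed set — no back-door set.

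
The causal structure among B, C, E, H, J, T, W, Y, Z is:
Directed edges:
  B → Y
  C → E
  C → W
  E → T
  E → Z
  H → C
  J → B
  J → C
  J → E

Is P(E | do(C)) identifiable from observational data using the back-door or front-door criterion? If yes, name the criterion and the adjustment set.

desc(C)\{C}={E,T,W,Z}; candidates ⊆ {B,H,J,Y}.
size 0: {}; under {} C still reaches {B,E,H,J,T,Y,Z} ∋ E.
{J}: C⊥E given {J} in G with C→· removed — back-door holds.
P(E|do(C)) = Σ_{J} P(E|C,J)·P(J).

P(E|do(C)): backdoor, adjust for {J}.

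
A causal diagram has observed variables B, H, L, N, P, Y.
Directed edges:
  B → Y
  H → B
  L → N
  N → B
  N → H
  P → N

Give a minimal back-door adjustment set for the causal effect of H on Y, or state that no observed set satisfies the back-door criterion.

desc(H)\{H}={B,Y}; candidates ⊆ {L,N,P}.
size 0: {}; under {} H still reaches {B,L,N,P,Y} ∋ Y.
{N}: H⊥Y given {N} in G with H→· removed — back-door holds.

H→Y: minimal back-door set {N}.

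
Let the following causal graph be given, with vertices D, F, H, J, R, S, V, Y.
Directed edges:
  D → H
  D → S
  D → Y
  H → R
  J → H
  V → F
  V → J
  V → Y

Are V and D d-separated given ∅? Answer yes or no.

Bayes-Ball from V | ∅ reaches {F,H,J,R,Y}.
D ∉ reach(V|∅) ⇒ V ⊥ D | ∅.

Yes — V ⊥ D | ∅.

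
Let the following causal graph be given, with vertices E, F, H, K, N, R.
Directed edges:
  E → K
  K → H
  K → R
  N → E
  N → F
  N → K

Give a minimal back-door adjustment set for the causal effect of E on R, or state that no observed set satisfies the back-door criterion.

E→R: minimal back-door set {N}.

desc(E)\{E}={H,K,R}; candidates ⊆ {F,N}.
size 0: {}; under {} E still reaches {F,H,K,N,R} ∋ R.
{N}: E⊥R given {N} in G with E→· removed — back-door holds.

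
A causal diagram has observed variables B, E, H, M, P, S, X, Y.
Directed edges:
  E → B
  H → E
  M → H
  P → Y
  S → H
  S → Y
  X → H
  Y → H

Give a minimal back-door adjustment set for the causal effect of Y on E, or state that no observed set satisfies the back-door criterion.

desc(Y)\{Y}={B,E,H}; candidates ⊆ {M,P,S,X}.
size 0: {}; under {} Y still reaches {B,E,H,P,S} ∋ E.
{S}: Y⊥E given {S} in G with Y→· removed — back-door holds.

Y→E: minimal back-door set {S}.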